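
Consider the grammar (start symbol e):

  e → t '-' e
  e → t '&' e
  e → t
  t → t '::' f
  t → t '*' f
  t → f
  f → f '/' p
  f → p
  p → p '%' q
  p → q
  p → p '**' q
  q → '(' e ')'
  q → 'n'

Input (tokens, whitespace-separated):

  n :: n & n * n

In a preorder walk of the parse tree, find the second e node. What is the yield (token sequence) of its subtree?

n * n

[e [t [t [f [p [q n]]]] :: [f [p [q n]]]] & [e [t [t [f [p [q n]]]] * [f [p [q n]]]]]]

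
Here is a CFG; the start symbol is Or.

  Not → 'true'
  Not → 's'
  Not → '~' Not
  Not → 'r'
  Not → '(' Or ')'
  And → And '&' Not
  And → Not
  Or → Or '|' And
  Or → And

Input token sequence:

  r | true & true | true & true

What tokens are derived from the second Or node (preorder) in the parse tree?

r | true & true

[Or [Or [Or [And [Not r]]] | [And [And [Not true]] & [Not true]]] | [And [And [Not true]] & [Not true]]]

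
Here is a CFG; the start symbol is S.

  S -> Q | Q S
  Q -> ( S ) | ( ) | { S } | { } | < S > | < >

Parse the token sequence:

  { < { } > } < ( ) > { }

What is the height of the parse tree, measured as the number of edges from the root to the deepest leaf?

[S [Q { [S [Q < [S [Q { }]] >]] }] [S [Q < [S [Q ( )]] >] [S [Q { }]]]]

6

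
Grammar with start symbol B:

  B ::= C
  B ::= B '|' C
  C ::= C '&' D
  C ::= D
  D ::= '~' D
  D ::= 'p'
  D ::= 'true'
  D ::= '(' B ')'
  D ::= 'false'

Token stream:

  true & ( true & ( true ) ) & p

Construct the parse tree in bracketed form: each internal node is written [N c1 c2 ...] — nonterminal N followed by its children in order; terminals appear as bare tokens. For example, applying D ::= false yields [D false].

B
C
C & D
C & D & D
D & D & D
true & D & D
true & ( B ) & D
true & ( C ) & D
true & ( C & D ) & D
true & ( D & D ) & D
true & ( true & D ) & D
true & ( true & ( B ) ) & D
true & ( true & ( C ) ) & D
true & ( true & ( D ) ) & D
true & ( true & ( true ) ) & D
true & ( true & ( true ) ) & p

[B [C [C [C [D true]] & [D ( [B [C [C [D true]] & [D ( [B [C [D true]]] )]]] )]] & [D p]]]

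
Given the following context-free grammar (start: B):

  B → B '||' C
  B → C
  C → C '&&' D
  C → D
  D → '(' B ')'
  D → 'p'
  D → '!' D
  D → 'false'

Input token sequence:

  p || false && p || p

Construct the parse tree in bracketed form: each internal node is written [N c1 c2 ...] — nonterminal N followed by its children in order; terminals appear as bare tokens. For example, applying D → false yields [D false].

[B [B [B [C [D p]]] || [C [C [D false]] && [D p]]] || [C [D p]]]

B
B || C
B || C || C
C || C || C
D || C || C
p || C || C
p || C && D || C
p || D && D || C
p || false && D || C
p || false && p || C
p || false && p || D
p || false && p || p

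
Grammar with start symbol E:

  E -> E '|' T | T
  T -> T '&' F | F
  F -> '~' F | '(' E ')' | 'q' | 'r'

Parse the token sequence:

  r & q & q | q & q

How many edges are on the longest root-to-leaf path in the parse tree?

[E [E [T [T [T [F r]] & [F q]] & [F q]]] | [T [T [F q]] & [F q]]]

6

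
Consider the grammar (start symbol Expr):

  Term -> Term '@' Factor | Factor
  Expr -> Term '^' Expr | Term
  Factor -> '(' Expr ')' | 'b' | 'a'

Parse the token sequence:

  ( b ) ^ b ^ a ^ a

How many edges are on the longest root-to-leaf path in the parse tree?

[Expr [Term [Factor ( [Expr [Term [Factor b]]] )]] ^ [Expr [Term [Factor b]] ^ [Expr [Term [Factor a]] ^ [Expr [Term [Factor a]]]]]]

6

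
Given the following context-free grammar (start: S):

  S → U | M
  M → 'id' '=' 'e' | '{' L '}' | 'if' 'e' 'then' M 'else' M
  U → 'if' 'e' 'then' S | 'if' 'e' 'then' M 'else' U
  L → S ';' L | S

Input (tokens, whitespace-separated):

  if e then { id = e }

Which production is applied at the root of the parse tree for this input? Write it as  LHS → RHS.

S → U

[S [U if e then [S [M { [L [S [M id = e]]] }]]]]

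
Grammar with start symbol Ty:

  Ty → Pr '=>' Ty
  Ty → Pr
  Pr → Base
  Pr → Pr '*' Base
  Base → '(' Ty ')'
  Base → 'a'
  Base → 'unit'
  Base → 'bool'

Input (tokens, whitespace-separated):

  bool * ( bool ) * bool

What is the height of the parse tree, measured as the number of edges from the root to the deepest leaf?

7

[Ty [Pr [Pr [Pr [Base bool]] * [Base ( [Ty [Pr [Base bool]]] )]] * [Base bool]]]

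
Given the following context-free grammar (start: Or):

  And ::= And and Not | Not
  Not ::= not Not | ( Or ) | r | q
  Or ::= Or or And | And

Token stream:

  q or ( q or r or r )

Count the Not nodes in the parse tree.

[Or [Or [And [Not q]]] or [And [Not ( [Or [Or [Or [And [Not q]]] or [And [Not r]]] or [And [Not r]]] )]]]

5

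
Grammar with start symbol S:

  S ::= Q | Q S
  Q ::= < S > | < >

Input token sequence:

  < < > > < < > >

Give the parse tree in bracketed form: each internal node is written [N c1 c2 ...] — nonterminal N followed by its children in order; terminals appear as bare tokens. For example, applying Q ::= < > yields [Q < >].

S
Q S
< S > S
< Q > S
< < > > S
< < > > Q
< < > > < S >
< < > > < Q >
< < > > < < > >

[S [Q < [S [Q < >]] >] [S [Q < [S [Q < >]] >]]]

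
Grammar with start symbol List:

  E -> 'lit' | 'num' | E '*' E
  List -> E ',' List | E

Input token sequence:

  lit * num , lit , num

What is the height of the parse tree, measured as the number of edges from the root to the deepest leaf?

4

[List [E [E lit] * [E num]] , [List [E lit] , [List [E num]]]]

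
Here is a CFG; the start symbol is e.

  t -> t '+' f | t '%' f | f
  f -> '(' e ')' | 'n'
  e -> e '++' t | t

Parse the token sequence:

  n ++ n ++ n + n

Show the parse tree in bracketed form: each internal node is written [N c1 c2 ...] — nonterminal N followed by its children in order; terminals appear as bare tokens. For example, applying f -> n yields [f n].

[e [e [e [t [f n]]] ++ [t [f n]]] ++ [t [t [f n]] + [f n]]]

e
e ++ t
e ++ t ++ t
t ++ t ++ t
f ++ t ++ t
n ++ t ++ t
n ++ f ++ t
n ++ n ++ t
n ++ n ++ t + f
n ++ n ++ f + f
n ++ n ++ n + f
n ++ n ++ n + n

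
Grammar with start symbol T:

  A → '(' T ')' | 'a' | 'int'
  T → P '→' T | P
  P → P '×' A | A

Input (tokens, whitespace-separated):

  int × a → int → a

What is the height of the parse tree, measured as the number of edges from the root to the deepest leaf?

[T [P [P [A int]] × [A a]] → [T [P [A int]] → [T [P [A a]]]]]

5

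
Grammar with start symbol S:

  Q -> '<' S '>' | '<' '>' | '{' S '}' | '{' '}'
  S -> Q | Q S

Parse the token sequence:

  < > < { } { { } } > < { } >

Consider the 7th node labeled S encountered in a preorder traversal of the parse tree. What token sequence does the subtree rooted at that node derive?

{ }

[S [Q < >] [S [Q < [S [Q { }] [S [Q { [S [Q { }]] }]]] >] [S [Q < [S [Q { }]] >]]]]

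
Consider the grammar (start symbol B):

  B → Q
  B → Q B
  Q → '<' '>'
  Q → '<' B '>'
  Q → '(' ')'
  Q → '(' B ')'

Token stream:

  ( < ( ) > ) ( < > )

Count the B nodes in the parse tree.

[B [Q ( [B [Q < [B [Q ( )]] >]] )] [B [Q ( [B [Q < >]] )]]]

5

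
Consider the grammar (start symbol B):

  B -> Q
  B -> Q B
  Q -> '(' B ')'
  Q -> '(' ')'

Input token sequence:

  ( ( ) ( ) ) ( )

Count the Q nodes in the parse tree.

4

[B [Q ( [B [Q ( )] [B [Q ( )]]] )] [B [Q ( )]]]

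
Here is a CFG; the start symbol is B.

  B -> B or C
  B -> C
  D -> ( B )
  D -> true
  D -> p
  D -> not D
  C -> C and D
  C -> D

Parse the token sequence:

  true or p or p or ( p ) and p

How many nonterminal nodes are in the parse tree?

17

[B [B [B [B [C [D true]]] or [C [D p]]] or [C [D p]]] or [C [C [D ( [B [C [D p]]] )]] and [D p]]]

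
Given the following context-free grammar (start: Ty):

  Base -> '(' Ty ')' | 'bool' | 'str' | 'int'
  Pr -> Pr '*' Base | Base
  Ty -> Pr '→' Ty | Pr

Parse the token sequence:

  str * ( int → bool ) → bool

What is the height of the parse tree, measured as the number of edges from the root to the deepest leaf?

7

[Ty [Pr [Pr [Base str]] * [Base ( [Ty [Pr [Base int]] → [Ty [Pr [Base bool]]]] )]] → [Ty [Pr [Base bool]]]]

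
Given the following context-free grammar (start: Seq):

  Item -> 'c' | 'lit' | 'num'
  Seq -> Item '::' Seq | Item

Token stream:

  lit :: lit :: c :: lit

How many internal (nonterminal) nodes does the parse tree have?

8

[Seq [Item lit] :: [Seq [Item lit] :: [Seq [Item c] :: [Seq [Item lit]]]]]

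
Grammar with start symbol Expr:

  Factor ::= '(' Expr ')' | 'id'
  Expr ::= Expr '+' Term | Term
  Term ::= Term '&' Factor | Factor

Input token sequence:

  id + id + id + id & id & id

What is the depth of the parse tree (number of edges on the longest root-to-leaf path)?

[Expr [Expr [Expr [Expr [Term [Factor id]]] + [Term [Factor id]]] + [Term [Factor id]]] + [Term [Term [Term [Factor id]] & [Factor id]] & [Factor id]]]

6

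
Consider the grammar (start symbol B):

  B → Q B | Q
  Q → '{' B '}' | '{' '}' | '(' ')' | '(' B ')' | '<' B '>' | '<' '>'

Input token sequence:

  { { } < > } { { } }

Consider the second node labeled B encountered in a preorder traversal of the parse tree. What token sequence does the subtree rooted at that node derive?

[B [Q { [B [Q { }] [B [Q < >]]] }] [B [Q { [B [Q { }]] }]]]

{ } < >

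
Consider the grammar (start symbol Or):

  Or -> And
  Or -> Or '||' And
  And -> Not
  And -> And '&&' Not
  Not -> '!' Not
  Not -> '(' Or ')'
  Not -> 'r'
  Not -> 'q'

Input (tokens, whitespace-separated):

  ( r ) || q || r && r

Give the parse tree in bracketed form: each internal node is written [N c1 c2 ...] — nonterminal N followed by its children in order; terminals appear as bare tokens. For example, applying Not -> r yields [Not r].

[Or [Or [Or [And [Not ( [Or [And [Not r]]] )]]] || [And [Not q]]] || [And [And [Not r]] && [Not r]]]

Or
Or || And
Or || And || And
And || And || And
Not || And || And
( Or ) || And || And
( And ) || And || And
( Not ) || And || And
( r ) || And || And
( r ) || Not || And
( r ) || q || And
( r ) || q || And && Not
( r ) || q || Not && Not
( r ) || q || r && Not
( r ) || q || r && r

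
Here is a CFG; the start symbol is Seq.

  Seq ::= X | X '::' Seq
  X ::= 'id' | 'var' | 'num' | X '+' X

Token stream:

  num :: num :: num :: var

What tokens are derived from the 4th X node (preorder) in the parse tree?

var

[Seq [X num] :: [Seq [X num] :: [Seq [X num] :: [Seq [X var]]]]]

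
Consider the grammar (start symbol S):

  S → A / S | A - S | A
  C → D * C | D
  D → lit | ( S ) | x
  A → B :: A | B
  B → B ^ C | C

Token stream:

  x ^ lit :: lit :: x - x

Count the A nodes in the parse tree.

4

[S [A [B [B [C [D x]]] ^ [C [D lit]]] :: [A [B [C [D lit]]] :: [A [B [C [D x]]]]]] - [S [A [B [C [D x]]]]]]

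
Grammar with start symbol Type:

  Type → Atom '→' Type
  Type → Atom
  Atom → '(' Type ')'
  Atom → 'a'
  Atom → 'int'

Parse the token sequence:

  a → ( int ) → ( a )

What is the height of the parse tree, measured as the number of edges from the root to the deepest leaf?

[Type [Atom a] → [Type [Atom ( [Type [Atom int]] )] → [Type [Atom ( [Type [Atom a]] )]]]]

6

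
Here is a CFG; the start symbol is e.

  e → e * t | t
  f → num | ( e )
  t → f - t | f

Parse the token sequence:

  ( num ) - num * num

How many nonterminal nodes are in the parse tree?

11

[e [e [t [f ( [e [t [f num]]] )] - [t [f num]]]] * [t [f num]]]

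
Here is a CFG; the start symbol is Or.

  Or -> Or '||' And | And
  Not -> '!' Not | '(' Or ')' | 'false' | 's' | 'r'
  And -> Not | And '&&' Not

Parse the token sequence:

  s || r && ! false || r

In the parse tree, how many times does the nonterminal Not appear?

5

[Or [Or [Or [And [Not s]]] || [And [And [Not r]] && [Not ! [Not false]]]] || [And [Not r]]]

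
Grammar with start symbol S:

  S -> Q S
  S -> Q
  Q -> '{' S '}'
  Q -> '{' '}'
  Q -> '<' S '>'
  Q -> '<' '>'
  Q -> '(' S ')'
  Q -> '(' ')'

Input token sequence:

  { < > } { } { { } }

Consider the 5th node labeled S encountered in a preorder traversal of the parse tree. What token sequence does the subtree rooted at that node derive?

{ }

[S [Q { [S [Q < >]] }] [S [Q { }] [S [Q { [S [Q { }]] }]]]]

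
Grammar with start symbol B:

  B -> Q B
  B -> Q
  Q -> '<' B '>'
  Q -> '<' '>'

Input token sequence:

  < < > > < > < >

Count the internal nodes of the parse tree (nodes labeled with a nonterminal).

[B [Q < [B [Q < >]] >] [B [Q < >] [B [Q < >]]]]

8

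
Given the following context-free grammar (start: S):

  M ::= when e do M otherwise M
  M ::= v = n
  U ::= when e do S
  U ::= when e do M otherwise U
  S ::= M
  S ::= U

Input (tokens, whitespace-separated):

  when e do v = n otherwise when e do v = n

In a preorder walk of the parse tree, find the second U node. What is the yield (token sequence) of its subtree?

when e do v = n

[S [U when e do [M v = n] otherwise [U when e do [S [M v = n]]]]]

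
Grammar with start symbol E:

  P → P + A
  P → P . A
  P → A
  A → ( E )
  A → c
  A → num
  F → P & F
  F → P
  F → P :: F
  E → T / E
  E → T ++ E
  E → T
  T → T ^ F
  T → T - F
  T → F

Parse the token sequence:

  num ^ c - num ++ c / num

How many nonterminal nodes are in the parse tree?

[E [T [T [T [F [P [A num]]]] ^ [F [P [A c]]]] - [F [P [A num]]]] ++ [E [T [F [P [A c]]]] / [E [T [F [P [A num]]]]]]]

23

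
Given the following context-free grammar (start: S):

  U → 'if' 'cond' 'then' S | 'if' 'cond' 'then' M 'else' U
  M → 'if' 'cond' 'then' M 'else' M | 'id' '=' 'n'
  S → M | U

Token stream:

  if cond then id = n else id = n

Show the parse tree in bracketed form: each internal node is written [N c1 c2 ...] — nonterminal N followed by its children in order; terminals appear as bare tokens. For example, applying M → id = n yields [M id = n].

S
M
if cond then M else M
if cond then id = n else M
if cond then id = n else id = n

[S [M if cond then [M id = n] else [M id = n]]]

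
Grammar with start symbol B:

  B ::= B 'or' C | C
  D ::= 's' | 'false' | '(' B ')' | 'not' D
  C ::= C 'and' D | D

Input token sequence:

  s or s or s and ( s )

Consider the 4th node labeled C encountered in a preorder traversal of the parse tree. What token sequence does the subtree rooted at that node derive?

[B [B [B [C [D s]]] or [C [D s]]] or [C [C [D s]] and [D ( [B [C [D s]]] )]]]

s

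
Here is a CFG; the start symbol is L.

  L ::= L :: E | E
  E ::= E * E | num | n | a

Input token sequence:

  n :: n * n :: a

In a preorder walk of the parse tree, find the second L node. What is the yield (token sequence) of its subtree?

[L [L [L [E n]] :: [E [E n] * [E n]]] :: [E a]]

n :: n * n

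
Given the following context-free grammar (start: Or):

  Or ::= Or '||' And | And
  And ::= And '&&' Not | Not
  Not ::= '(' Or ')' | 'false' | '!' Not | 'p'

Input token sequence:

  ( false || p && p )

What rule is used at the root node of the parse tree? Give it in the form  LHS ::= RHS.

[Or [And [Not ( [Or [Or [And [Not false]]] || [And [And [Not p]] && [Not p]]] )]]]

Or ::= And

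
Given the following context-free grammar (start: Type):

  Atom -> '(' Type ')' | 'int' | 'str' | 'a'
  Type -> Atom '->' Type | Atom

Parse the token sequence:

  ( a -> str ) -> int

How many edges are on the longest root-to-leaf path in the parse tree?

[Type [Atom ( [Type [Atom a] -> [Type [Atom str]]] )] -> [Type [Atom int]]]

5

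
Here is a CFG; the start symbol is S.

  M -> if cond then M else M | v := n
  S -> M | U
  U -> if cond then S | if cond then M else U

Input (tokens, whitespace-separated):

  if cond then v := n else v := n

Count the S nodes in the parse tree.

1

[S [M if cond then [M v := n] else [M v := n]]]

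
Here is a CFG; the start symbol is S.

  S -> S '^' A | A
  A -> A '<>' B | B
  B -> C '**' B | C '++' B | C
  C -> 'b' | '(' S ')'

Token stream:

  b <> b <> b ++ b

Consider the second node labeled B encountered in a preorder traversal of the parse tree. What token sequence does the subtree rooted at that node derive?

b

[S [A [A [A [B [C b]]] <> [B [C b]]] <> [B [C b] ++ [B [C b]]]]]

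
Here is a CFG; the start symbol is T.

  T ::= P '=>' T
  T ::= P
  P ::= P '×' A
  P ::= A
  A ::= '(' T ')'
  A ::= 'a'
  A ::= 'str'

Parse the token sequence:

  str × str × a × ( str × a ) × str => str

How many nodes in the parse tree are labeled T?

3

[T [P [P [P [P [P [A str]] × [A str]] × [A a]] × [A ( [T [P [P [A str]] × [A a]]] )]] × [A str]] => [T [P [A str]]]]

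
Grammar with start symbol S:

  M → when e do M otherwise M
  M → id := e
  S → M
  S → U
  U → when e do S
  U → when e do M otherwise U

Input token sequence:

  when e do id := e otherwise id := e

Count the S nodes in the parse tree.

1

[S [M when e do [M id := e] otherwise [M id := e]]]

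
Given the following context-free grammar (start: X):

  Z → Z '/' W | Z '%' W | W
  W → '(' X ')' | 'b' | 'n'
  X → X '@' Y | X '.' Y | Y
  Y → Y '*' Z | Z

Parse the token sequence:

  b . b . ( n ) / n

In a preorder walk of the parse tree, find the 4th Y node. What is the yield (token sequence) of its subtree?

[X [X [X [Y [Z [W b]]]] . [Y [Z [W b]]]] . [Y [Z [Z [W ( [X [Y [Z [W n]]]] )]] / [W n]]]]

n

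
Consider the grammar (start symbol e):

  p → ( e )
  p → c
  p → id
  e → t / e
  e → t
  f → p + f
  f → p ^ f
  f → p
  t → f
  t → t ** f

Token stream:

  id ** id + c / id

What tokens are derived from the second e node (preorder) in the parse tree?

[e [t [t [f [p id]]] ** [f [p id] + [f [p c]]]] / [e [t [f [p id]]]]]

id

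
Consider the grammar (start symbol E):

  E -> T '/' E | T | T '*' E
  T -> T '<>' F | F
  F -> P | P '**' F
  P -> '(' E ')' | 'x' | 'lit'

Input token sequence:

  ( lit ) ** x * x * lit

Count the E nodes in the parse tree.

[E [T [F [P ( [E [T [F [P lit]]]] )] ** [F [P x]]]] * [E [T [F [P x]]] * [E [T [F [P lit]]]]]]

4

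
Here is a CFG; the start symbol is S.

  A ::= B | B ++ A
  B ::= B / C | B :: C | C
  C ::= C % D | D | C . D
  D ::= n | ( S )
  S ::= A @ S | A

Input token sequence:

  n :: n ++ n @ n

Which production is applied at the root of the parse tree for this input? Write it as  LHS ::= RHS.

[S [A [B [B [C [D n]]] :: [C [D n]]] ++ [A [B [C [D n]]]]] @ [S [A [B [C [D n]]]]]]

S ::= A @ S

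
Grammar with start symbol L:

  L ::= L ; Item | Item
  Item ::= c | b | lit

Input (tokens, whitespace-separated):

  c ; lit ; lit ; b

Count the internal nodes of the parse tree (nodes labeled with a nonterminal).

8

[L [L [L [L [Item c]] ; [Item lit]] ; [Item lit]] ; [Item b]]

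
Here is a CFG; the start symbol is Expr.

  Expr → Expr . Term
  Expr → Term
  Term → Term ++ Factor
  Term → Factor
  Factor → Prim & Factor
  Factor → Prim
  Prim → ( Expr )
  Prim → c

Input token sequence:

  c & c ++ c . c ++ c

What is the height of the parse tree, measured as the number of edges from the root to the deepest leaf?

7

[Expr [Expr [Term [Term [Factor [Prim c] & [Factor [Prim c]]]] ++ [Factor [Prim c]]]] . [Term [Term [Factor [Prim c]]] ++ [Factor [Prim c]]]]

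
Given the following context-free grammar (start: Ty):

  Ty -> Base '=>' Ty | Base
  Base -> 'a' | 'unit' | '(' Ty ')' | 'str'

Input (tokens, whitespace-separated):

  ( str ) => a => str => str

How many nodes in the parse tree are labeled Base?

5

[Ty [Base ( [Ty [Base str]] )] => [Ty [Base a] => [Ty [Base str] => [Ty [Base str]]]]]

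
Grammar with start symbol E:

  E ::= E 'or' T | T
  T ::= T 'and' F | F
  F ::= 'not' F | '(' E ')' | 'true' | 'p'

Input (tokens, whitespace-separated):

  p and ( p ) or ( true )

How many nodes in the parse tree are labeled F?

[E [E [T [T [F p]] and [F ( [E [T [F p]]] )]]] or [T [F ( [E [T [F true]]] )]]]

5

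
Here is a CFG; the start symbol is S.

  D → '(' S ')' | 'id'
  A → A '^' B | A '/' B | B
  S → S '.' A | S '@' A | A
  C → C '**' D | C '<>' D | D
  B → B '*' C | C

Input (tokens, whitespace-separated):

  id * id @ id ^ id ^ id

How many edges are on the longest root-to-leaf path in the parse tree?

7

[S [S [A [B [B [C [D id]]] * [C [D id]]]]] @ [A [A [A [B [C [D id]]]] ^ [B [C [D id]]]] ^ [B [C [D id]]]]]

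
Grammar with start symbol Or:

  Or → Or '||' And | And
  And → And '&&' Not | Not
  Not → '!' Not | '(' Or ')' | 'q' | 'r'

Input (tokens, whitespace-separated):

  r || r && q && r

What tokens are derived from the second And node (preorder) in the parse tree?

r && q && r

[Or [Or [And [Not r]]] || [And [And [And [Not r]] && [Not q]] && [Not r]]]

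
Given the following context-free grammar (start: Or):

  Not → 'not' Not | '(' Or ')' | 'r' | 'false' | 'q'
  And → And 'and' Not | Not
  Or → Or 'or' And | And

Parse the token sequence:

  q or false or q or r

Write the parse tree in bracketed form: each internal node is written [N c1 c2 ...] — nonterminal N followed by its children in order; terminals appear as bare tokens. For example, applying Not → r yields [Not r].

[Or [Or [Or [Or [And [Not q]]] or [And [Not false]]] or [And [Not q]]] or [And [Not r]]]

Or
Or or And
Or or And or And
Or or And or And or And
And or And or And or And
Not or And or And or And
q or And or And or And
q or Not or And or And
q or false or And or And
q or false or Not or And
q or false or q or And
q or false or q or Not
q or false or q or r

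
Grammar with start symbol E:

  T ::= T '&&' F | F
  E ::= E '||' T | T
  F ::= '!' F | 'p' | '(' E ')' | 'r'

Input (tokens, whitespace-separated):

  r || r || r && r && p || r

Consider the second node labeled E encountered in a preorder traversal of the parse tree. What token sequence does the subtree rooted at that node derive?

r || r || r && r && p

[E [E [E [E [T [F r]]] || [T [F r]]] || [T [T [T [F r]] && [F r]] && [F p]]] || [T [F r]]]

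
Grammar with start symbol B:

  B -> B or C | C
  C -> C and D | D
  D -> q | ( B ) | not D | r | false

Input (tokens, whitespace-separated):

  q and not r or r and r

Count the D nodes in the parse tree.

[B [B [C [C [D q]] and [D not [D r]]]] or [C [C [D r]] and [D r]]]

5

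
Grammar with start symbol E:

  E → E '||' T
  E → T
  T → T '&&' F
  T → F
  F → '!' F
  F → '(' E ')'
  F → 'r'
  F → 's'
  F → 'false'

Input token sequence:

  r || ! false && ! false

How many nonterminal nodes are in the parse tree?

10

[E [E [T [F r]]] || [T [T [F ! [F false]]] && [F ! [F false]]]]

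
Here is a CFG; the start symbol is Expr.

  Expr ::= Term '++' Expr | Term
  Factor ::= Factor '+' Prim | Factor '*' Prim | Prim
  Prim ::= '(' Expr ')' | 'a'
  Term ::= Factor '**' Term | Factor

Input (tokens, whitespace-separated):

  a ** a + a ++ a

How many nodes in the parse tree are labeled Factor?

[Expr [Term [Factor [Prim a]] ** [Term [Factor [Factor [Prim a]] + [Prim a]]]] ++ [Expr [Term [Factor [Prim a]]]]]

4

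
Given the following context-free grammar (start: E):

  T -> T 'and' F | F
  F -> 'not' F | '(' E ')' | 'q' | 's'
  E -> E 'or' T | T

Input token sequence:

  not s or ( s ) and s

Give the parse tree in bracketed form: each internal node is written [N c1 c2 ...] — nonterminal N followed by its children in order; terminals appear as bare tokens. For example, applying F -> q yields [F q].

[E [E [T [F not [F s]]]] or [T [T [F ( [E [T [F s]]] )]] and [F s]]]

E
E or T
T or T
F or T
not F or T
not s or T
not s or T and F
not s or F and F
not s or ( E ) and F
not s or ( T ) and F
not s or ( F ) and F
not s or ( s ) and F
not s or ( s ) and s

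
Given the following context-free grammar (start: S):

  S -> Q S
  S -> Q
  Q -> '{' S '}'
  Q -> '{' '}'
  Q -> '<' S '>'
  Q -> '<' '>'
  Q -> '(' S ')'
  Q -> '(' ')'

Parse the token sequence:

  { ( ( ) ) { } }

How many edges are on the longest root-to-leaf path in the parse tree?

6

[S [Q { [S [Q ( [S [Q ( )]] )] [S [Q { }]]] }]]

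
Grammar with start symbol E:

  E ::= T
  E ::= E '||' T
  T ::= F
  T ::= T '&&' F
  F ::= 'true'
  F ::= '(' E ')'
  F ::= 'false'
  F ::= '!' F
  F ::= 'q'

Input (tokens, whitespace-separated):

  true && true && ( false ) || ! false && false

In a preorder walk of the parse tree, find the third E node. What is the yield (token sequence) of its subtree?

false

[E [E [T [T [T [F true]] && [F true]] && [F ( [E [T [F false]]] )]]] || [T [T [F ! [F false]]] && [F false]]]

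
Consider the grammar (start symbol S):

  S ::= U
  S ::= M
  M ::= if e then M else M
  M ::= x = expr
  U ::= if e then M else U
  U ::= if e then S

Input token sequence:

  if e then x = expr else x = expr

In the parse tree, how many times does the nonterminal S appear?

1

[S [M if e then [M x = expr] else [M x = expr]]]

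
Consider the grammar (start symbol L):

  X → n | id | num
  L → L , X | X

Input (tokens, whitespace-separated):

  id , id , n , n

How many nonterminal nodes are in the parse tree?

8

[L [L [L [L [X id]] , [X id]] , [X n]] , [X n]]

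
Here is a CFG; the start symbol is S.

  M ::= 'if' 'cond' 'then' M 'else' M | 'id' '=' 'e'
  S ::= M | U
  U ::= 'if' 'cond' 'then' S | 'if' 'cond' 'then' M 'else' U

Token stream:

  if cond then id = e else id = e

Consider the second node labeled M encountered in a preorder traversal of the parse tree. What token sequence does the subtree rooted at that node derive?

id = e

[S [M if cond then [M id = e] else [M id = e]]]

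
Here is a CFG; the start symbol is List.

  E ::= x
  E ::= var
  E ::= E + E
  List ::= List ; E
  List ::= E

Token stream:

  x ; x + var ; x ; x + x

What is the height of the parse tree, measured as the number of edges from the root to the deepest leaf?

[List [List [List [List [E x]] ; [E [E x] + [E var]]] ; [E x]] ; [E [E x] + [E x]]]

5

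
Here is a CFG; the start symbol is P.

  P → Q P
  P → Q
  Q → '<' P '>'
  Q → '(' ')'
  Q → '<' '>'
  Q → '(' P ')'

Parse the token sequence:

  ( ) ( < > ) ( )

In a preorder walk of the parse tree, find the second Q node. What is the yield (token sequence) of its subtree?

[P [Q ( )] [P [Q ( [P [Q < >]] )] [P [Q ( )]]]]

( < > )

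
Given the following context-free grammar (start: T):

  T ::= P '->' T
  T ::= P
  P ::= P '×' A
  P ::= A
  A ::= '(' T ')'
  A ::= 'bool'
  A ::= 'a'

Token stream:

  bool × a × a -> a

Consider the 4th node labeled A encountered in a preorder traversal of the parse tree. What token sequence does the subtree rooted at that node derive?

a

[T [P [P [P [A bool]] × [A a]] × [A a]] -> [T [P [A a]]]]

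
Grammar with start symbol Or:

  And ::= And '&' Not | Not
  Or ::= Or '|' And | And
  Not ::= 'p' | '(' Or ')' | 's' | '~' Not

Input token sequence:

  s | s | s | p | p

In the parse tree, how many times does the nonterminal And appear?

[Or [Or [Or [Or [Or [And [Not s]]] | [And [Not s]]] | [And [Not s]]] | [And [Not p]]] | [And [Not p]]]

5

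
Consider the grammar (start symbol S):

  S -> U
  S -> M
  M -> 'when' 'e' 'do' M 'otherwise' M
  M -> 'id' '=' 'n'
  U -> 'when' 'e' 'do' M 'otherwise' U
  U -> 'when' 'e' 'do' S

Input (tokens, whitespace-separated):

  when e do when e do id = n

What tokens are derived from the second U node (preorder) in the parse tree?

when e do id = n

[S [U when e do [S [U when e do [S [M id = n]]]]]]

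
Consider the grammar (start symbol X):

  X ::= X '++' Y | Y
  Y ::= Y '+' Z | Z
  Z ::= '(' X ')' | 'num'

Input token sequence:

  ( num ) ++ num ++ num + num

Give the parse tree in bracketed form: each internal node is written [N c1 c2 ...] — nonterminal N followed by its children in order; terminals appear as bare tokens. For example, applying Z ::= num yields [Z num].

[X [X [X [Y [Z ( [X [Y [Z num]]] )]]] ++ [Y [Z num]]] ++ [Y [Y [Z num]] + [Z num]]]

X
X ++ Y
X ++ Y ++ Y
Y ++ Y ++ Y
Z ++ Y ++ Y
( X ) ++ Y ++ Y
( Y ) ++ Y ++ Y
( Z ) ++ Y ++ Y
( num ) ++ Y ++ Y
( num ) ++ Z ++ Y
( num ) ++ num ++ Y
( num ) ++ num ++ Y + Z
( num ) ++ num ++ Z + Z
( num ) ++ num ++ num + Z
( num ) ++ num ++ num + num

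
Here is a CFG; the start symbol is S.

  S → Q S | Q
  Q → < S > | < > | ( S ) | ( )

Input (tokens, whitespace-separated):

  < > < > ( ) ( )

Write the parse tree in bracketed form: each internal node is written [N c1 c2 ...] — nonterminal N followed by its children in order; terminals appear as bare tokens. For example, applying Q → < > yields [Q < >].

[S [Q < >] [S [Q < >] [S [Q ( )] [S [Q ( )]]]]]

S
Q S
< > S
< > Q S
< > < > S
< > < > Q S
< > < > ( ) S
< > < > ( ) Q
< > < > ( ) ( )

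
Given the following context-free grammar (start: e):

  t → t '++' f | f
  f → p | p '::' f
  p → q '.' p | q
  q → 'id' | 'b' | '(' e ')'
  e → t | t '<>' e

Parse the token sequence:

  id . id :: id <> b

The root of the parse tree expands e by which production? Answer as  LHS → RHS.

[e [t [f [p [q id] . [p [q id]]] :: [f [p [q id]]]]] <> [e [t [f [p [q b]]]]]]

e → t '<>' e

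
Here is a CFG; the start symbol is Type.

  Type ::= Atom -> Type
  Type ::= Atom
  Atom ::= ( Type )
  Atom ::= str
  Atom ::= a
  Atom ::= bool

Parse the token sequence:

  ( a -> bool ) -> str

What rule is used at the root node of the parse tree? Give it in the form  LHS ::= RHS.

[Type [Atom ( [Type [Atom a] -> [Type [Atom bool]]] )] -> [Type [Atom str]]]

Type ::= Atom -> Type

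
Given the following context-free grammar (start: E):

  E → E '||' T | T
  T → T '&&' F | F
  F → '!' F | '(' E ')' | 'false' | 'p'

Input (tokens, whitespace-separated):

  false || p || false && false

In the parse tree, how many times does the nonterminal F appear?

[E [E [E [T [F false]]] || [T [F p]]] || [T [T [F false]] && [F false]]]

4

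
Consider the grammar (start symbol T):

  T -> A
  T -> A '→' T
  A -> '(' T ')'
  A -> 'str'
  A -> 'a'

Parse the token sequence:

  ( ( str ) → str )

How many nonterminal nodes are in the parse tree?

[T [A ( [T [A ( [T [A str]] )] → [T [A str]]] )]]

8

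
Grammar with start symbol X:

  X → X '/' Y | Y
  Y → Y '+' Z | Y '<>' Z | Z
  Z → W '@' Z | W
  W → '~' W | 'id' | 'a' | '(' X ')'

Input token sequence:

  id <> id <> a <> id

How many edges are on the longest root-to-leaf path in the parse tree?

[X [Y [Y [Y [Y [Z [W id]]] <> [Z [W id]]] <> [Z [W a]]] <> [Z [W id]]]]

7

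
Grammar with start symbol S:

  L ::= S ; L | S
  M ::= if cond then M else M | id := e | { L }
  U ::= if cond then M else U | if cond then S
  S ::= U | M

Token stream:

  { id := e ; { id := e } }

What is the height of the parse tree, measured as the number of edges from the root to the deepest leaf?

9

[S [M { [L [S [M id := e]] ; [L [S [M { [L [S [M id := e]]] }]]]] }]]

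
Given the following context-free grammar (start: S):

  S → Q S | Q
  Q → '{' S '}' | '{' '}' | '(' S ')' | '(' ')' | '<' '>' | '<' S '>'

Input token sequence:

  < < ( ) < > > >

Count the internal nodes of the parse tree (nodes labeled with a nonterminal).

8

[S [Q < [S [Q < [S [Q ( )] [S [Q < >]]] >]] >]]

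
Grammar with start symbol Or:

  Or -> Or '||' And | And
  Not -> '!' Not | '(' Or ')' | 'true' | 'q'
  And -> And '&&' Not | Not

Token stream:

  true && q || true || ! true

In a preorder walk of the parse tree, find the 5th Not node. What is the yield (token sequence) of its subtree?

true

[Or [Or [Or [And [And [Not true]] && [Not q]]] || [And [Not true]]] || [And [Not ! [Not true]]]]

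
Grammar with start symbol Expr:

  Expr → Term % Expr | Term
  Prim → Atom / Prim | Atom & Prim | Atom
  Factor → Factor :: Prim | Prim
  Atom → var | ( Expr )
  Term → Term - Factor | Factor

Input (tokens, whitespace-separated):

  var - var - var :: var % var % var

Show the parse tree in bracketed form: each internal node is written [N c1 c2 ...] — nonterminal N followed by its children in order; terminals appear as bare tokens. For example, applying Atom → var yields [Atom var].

[Expr [Term [Term [Term [Factor [Prim [Atom var]]]] - [Factor [Prim [Atom var]]]] - [Factor [Factor [Prim [Atom var]]] :: [Prim [Atom var]]]] % [Expr [Term [Factor [Prim [Atom var]]]] % [Expr [Term [Factor [Prim [Atom var]]]]]]]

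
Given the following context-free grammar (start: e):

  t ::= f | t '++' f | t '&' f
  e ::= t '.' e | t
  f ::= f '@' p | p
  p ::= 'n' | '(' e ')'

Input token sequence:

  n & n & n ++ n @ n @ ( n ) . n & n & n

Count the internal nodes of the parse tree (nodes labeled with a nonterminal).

[e [t [t [t [t [f [p n]]] & [f [p n]]] & [f [p n]]] ++ [f [f [f [p n]] @ [p n]] @ [p ( [e [t [f [p n]]]] )]]] . [e [t [t [t [f [p n]]] & [f [p n]]] & [f [p n]]]]]

31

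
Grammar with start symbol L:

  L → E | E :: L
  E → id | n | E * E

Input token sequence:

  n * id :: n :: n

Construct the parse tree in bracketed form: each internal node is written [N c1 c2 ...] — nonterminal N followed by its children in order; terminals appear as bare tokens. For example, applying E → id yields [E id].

L
E :: L
E * E :: L
n * E :: L
n * id :: L
n * id :: E :: L
n * id :: n :: L
n * id :: n :: E
n * id :: n :: n

[L [E [E n] * [E id]] :: [L [E n] :: [L [E n]]]]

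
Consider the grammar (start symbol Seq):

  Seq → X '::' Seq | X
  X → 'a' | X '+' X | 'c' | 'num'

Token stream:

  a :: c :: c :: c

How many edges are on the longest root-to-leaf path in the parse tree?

5

[Seq [X a] :: [Seq [X c] :: [Seq [X c] :: [Seq [X c]]]]]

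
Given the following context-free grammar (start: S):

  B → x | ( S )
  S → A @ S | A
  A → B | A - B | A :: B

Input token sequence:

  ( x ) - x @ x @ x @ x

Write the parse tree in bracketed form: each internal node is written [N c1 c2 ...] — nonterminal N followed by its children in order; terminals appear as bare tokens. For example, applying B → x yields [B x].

[S [A [A [B ( [S [A [B x]]] )]] - [B x]] @ [S [A [B x]] @ [S [A [B x]] @ [S [A [B x]]]]]]

S
A @ S
A - B @ S
B - B @ S
( S ) - B @ S
( A ) - B @ S
( B ) - B @ S
( x ) - B @ S
( x ) - x @ S
( x ) - x @ A @ S
( x ) - x @ B @ S
( x ) - x @ x @ S
( x ) - x @ x @ A @ S
( x ) - x @ x @ B @ S
( x ) - x @ x @ x @ S
( x ) - x @ x @ x @ A
( x ) - x @ x @ x @ B
( x ) - x @ x @ x @ x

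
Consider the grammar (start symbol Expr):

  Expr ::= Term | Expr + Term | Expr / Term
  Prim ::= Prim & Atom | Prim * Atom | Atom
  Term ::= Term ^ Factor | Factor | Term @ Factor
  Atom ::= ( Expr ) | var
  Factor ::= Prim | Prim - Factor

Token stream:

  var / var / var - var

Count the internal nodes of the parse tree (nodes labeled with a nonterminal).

[Expr [Expr [Expr [Term [Factor [Prim [Atom var]]]]] / [Term [Factor [Prim [Atom var]]]]] / [Term [Factor [Prim [Atom var]] - [Factor [Prim [Atom var]]]]]]

18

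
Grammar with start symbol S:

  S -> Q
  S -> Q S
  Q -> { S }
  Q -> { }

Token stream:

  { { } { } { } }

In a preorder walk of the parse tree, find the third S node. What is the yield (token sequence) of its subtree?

{ } { }

[S [Q { [S [Q { }] [S [Q { }] [S [Q { }]]]] }]]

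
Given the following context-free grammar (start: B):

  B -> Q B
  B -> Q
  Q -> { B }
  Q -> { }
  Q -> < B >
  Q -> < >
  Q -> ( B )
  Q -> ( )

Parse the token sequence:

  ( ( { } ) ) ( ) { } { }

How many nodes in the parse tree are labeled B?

[B [Q ( [B [Q ( [B [Q { }]] )]] )] [B [Q ( )] [B [Q { }] [B [Q { }]]]]]

6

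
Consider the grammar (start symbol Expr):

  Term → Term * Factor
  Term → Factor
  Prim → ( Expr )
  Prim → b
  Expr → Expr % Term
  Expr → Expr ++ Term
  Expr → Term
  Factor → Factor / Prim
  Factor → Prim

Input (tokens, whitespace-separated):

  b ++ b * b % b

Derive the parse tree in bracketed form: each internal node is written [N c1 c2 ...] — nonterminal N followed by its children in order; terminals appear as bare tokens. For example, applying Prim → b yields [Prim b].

Expr
Expr % Term
Expr ++ Term % Term
Term ++ Term % Term
Factor ++ Term % Term
Prim ++ Term % Term
b ++ Term % Term
b ++ Term * Factor % Term
b ++ Factor * Factor % Term
b ++ Prim * Factor % Term
b ++ b * Factor % Term
b ++ b * Prim % Term
b ++ b * b % Term
b ++ b * b % Factor
b ++ b * b % Prim
b ++ b * b % b

[Expr [Expr [Expr [Term [Factor [Prim b]]]] ++ [Term [Term [Factor [Prim b]]] * [Factor [Prim b]]]] % [Term [Factor [Prim b]]]]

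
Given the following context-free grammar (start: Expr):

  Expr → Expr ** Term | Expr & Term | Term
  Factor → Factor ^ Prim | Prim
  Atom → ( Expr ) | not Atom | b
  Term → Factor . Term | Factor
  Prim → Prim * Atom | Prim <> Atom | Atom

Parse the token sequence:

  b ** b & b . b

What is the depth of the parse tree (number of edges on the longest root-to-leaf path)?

[Expr [Expr [Expr [Term [Factor [Prim [Atom b]]]]] ** [Term [Factor [Prim [Atom b]]]]] & [Term [Factor [Prim [Atom b]]] . [Term [Factor [Prim [Atom b]]]]]]

7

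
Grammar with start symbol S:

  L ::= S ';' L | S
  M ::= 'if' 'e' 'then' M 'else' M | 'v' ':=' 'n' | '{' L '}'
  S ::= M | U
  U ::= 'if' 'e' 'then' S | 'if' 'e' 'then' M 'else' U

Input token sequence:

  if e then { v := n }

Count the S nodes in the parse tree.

[S [U if e then [S [M { [L [S [M v := n]]] }]]]]

3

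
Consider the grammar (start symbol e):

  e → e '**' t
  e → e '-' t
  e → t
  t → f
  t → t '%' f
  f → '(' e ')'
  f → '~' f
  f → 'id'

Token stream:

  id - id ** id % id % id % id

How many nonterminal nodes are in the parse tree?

15

[e [e [e [t [f id]]] - [t [f id]]] ** [t [t [t [t [f id]] % [f id]] % [f id]] % [f id]]]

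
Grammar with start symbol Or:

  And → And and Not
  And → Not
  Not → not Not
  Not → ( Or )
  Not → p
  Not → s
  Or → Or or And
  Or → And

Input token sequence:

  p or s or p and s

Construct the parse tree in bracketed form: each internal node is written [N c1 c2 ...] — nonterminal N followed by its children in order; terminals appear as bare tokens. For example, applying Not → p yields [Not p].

[Or [Or [Or [And [Not p]]] or [And [Not s]]] or [And [And [Not p]] and [Not s]]]

Or
Or or And
Or or And or And
And or And or And
Not or And or And
p or And or And
p or Not or And
p or s or And
p or s or And and Not
p or s or Not and Not
p or s or p and Not
p or s or p and s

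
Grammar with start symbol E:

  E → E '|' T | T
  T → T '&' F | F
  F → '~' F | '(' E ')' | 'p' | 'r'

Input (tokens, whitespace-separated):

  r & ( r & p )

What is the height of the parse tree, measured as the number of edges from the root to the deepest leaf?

[E [T [T [F r]] & [F ( [E [T [T [F r]] & [F p]]] )]]]

7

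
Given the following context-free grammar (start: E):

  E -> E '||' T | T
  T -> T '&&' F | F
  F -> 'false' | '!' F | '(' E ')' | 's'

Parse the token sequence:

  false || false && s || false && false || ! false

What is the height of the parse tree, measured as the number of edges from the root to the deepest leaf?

[E [E [E [E [T [F false]]] || [T [T [F false]] && [F s]]] || [T [T [F false]] && [F false]]] || [T [F ! [F false]]]]

6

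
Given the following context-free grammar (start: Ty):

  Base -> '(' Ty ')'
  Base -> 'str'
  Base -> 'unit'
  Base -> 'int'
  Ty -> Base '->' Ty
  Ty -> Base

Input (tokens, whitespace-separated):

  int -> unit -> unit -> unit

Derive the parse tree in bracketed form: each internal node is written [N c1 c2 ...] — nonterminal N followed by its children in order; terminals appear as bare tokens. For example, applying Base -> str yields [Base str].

[Ty [Base int] -> [Ty [Base unit] -> [Ty [Base unit] -> [Ty [Base unit]]]]]

Ty
Base -> Ty
int -> Ty
int -> Base -> Ty
int -> unit -> Ty
int -> unit -> Base -> Ty
int -> unit -> unit -> Ty
int -> unit -> unit -> Base
int -> unit -> unit -> unit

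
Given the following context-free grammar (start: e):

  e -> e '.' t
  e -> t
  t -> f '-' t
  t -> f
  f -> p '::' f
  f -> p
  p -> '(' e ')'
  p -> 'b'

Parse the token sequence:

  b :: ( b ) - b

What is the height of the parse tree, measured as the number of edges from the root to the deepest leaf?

9

[e [t [f [p b] :: [f [p ( [e [t [f [p b]]]] )]]] - [t [f [p b]]]]]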